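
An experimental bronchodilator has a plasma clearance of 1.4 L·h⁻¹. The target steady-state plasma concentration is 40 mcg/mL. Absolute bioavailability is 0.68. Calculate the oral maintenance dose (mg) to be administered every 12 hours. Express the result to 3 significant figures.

988 mg

D = CL × Css × τ / F = 1.400 × 40 × 12 / 0.68 = 988.2 mg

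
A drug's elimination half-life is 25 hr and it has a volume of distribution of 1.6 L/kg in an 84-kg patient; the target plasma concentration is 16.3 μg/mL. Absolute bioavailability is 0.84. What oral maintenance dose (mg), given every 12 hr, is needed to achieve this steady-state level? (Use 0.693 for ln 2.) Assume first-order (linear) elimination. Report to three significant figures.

Total Vd = 1.6 × 84 = 134.4 L
CL = ln 2 · Vd / t½ = 0.693 × 134.4 / 25 = 3.726 L/h
D = CL × Css × τ / F = 3.726 × 16.3 × 12 / 0.84 = 867.6 mg

868 mg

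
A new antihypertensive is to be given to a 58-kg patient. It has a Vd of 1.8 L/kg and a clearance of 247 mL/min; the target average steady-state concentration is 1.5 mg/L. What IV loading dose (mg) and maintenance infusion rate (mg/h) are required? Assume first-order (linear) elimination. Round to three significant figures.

Vd(total) = 58 kg × 1.8 L/kg = 104.4 L
Loading: fill Vd to C_target → 104.4 L × 1.5 mg/L = 156.6 mg
CL = 247 mL/min = 247 × 0.06 = 14.82 L/h
Maintenance: replace elimination → rate = CL × Css = 14.82 × 1.5 = 22.23 mg/h

(a) 157 mg; (b) 22.2 mg/h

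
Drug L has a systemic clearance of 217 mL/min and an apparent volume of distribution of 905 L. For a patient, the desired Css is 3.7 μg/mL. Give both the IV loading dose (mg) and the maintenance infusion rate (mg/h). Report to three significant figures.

(a) 3350 mg; (b) 48.2 mg/h

LD = Vd · C_target = 905.0 × 3.7 = 3349 mg
CL = 217 mL/min × 60/1000 = 13.02 L/h
Maintenance infusion rate = CL × Css = 13.02 × 3.7 = 48.17 mg/h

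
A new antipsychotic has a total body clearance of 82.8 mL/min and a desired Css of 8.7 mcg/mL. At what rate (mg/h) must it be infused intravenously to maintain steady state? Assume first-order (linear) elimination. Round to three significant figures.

43.2 mg/h

CL = 82.8 mL/min × 60/1000 = 4.968 L/h
At steady state, infusion rate equals elimination rate: rate in = CL × Css.
Infusion rate = CL · Css = 4.968 L/h × 8.7 mg/L = 43.22 mg/h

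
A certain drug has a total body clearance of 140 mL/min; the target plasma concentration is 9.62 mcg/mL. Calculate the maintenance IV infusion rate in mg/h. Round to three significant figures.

CL = 140 mL/min × 60/1000 = 8.400 L/h
Infusion rate = CL · Css = 8.400 L/h × 9.62 mg/L = 80.81 mg/h

80.8 mg/h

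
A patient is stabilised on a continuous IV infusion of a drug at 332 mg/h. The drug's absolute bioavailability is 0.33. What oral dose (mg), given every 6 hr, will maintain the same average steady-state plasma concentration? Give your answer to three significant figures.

6040 mg

To maintain the same Css, the systemic dosing rate must be unchanged: F·D/τ = infusion rate.
D = rate × τ / F = 332 × 6 / 0.33 = 6036 mg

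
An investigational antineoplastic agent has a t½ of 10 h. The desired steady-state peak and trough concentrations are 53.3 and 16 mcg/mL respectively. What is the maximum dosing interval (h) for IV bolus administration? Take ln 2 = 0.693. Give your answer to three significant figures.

17.4 h

k = 0.693 / t½ = 0.693 / 10 = 0.06930 h⁻¹
Between IV bolus doses, concentration decays as C = C₀·e^(−kτ), so C_peak/C_trough = e^(kτ).
τ_max = ln(C_peak/C_trough) / k = ln(53.3/16) / 0.06930 = 1.203 / 0.06930 = 17.36 h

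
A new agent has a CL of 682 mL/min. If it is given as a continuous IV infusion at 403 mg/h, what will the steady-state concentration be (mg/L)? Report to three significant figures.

9.85 mg/L

CL = 682 mL/min × 60/1000 = 40.92 L/h
Css = rate / CL = 403 / 40.92 = 9.848 mg/L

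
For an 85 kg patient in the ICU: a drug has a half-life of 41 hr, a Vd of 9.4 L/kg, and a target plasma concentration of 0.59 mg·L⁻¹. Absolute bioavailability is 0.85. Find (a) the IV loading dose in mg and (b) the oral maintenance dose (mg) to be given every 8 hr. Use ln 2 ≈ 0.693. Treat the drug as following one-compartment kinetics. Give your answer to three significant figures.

(a) 471 mg; (b) 75.0 mg

Vd = 9.4 L/kg × 85 kg = 799.0 L
LD = Vd × C = 799.0 × 0.59 = 471.4 mg
CL = 0.693 × Vd / t½ = 0.693 × 799.0 / 41 = 13.51 L/h
D = CL × Css × τ / F = 13.51 × 0.59 × 8 / 0.85 = 75.02 mg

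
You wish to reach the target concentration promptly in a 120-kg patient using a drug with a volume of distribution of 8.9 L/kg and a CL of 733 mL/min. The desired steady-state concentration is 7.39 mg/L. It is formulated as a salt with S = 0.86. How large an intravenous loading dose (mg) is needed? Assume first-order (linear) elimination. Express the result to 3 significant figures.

Vd(total) = 120 kg × 8.9 L/kg = 1068 L
LD = Vd × C / S = 1068 × 7.390 / 0.86 = 9177 mg

9180 mg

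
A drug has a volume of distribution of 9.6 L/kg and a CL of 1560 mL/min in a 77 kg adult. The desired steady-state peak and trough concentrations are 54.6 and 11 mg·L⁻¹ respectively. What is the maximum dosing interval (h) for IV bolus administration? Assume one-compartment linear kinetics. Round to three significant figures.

Vd(total) = 77 kg × 9.6 L/kg = 739.2 L
CL = 1560 mL/min = 1560 × 0.06 = 93.60 L/h
k = CL / Vd = 93.60 / 739.2 = 0.1266 h⁻¹
Between IV bolus doses, concentration decays as C = C₀·e^(−kτ), so C_peak/C_trough = e^(kτ).
τ_max = ln(C_peak/C_trough) / k = ln(54.6/11) / 0.1266 = 1.602 / 0.1266 = 12.65 h

12.7 h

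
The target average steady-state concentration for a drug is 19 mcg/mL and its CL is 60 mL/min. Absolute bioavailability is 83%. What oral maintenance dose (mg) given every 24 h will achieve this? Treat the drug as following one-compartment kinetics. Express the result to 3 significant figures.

1980 mg

Convert clearance: 60 mL/min × 60 min/h ÷ 1000 mL/L = 3.600 L/h
D = CL × Css × τ / F = 3.600 × 19 × 24 / 0.83 = 1978 mg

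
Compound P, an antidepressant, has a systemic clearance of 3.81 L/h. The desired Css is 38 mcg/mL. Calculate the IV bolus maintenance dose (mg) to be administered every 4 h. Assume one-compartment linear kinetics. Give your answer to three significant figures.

At steady state, dose per interval replaces the amount cleared in that interval: D/τ = CL·Css.
D = CL × Css × τ = 3.810 × 38 × 4 = 579.1 mg

579 mg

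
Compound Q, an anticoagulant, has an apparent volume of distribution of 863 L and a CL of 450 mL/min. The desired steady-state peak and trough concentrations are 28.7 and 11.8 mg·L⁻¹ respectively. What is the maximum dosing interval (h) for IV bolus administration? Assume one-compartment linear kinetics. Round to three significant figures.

28.4 h

Convert clearance: 450 mL/min × 60 min/h ÷ 1000 mL/L = 27.00 L/h
k = CL / Vd = 27.00 / 863.0 = 0.03129 h⁻¹
Between IV bolus doses, concentration decays as C = C₀·e^(−kτ), so C_peak/C_trough = e^(kτ).
τ_max = ln(C_peak/C_trough) / k = ln(28.7/11.8) / 0.03129 = 0.8888 / 0.03129 = 28.41 h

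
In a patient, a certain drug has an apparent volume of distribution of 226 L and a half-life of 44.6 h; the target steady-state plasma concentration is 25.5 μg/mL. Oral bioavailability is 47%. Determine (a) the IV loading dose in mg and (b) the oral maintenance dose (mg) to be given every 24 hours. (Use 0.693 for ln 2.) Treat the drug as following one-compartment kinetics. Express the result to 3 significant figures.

(a) 5760 mg; (b) 4570 mg

LD = Vd × C = 226.0 × 25.5 = 5763 mg
CL = 0.693 × Vd / t½ = 0.693 × 226.0 / 44.6 = 3.512 L/h
D = CL × Css × τ / F = 3.512 × 25.5 × 24 / 0.47 = 4573 mg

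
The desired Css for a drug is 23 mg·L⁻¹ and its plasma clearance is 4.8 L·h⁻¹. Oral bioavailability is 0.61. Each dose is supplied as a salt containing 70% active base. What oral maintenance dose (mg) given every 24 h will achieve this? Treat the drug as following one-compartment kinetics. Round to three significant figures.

D = CL × Css × τ / F / S = 4.800 × 23 × 24 / 0.61 / 0.7 = 6205 mg

6210 mg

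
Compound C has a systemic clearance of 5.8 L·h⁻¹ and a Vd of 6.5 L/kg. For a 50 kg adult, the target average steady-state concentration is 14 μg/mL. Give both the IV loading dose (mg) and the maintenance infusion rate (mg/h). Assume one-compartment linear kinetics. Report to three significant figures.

Vd = 6.5 L/kg × 50 kg = 325.0 L
LD = Vd · C_target = 325.0 × 14 = 4550 mg
Infusion rate = 5.800 L/h × 14 mg/L = 81.20 mg/h

(a) 4550 mg; (b) 81.2 mg/h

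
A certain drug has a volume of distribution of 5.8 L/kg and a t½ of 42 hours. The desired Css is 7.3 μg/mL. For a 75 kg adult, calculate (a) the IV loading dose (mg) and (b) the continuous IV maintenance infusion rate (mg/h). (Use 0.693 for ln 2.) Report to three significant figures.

Vd = 5.8 L/kg × 75 kg = 435.0 L
LD = Vd × C = 435.0 × 7.3 = 3176 mg
CL = 0.693 × Vd / t½ = 0.693 × 435.0 / 42 = 7.178 L/h
Infusion rate = CL × Css = 7.178 × 7.3 = 52.40 mg/h

(a) 3180 mg; (b) 52.4 mg/h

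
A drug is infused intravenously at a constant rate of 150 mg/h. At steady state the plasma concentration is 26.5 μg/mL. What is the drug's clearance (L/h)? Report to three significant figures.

At steady state, infusion rate = CL × Css, so CL = rate / Css.
CL = 150 / 26.5 = 5.660 L/h

5.66 L/h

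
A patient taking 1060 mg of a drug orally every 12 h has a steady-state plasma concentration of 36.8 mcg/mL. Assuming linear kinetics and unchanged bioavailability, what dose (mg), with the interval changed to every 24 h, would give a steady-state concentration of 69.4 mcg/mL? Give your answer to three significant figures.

4000 mg

With linear kinetics, Css is proportional to dose rate (D/τ) at fixed clearance.
D₂ = D₁ × (Css,target / Css,current) × (τ₂/τ₁) = 1060 × (69.4/36.8) × (24/12) = 3998 mg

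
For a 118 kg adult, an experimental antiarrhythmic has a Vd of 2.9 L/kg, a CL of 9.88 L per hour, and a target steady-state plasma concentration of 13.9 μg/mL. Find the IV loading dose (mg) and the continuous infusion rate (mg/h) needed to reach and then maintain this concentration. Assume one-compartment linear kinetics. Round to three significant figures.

(a) 4760 mg; (b) 137 mg/h

Vd(total) = 118 kg × 2.9 L/kg = 342.2 L
LD = Vd · C_target = 342.2 × 13.9 = 4757 mg
Maintenance infusion rate = CL × Css = 9.880 × 13.9 = 137.3 mg/h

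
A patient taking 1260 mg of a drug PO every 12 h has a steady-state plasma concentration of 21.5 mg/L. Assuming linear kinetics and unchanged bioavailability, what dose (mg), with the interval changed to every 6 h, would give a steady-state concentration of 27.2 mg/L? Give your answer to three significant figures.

797 mg

With linear kinetics, Css is proportional to dose rate (D/τ) at fixed clearance.
D₂ = D₁ × (Css,target / Css,current) × (τ₂/τ₁) = 1260 × (27.2/21.5) × (6/12) = 797.0 mg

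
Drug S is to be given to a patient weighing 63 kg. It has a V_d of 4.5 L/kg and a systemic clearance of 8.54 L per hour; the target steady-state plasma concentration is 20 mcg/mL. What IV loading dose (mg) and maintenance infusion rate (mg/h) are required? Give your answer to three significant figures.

Vd(total) = 63 kg × 4.5 L/kg = 283.5 L
Loading: fill Vd to C_target → 283.5 L × 20 mg/L = 5670 mg
Infusion rate = 8.540 L/h × 20 mg/L = 170.8 mg/h

(a) 5670 mg; (b) 171 mg/h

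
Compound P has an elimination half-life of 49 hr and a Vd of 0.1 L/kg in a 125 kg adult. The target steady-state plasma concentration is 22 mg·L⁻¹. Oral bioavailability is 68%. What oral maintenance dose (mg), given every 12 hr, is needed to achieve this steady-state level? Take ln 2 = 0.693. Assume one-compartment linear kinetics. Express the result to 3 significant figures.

68.6 mg

Total Vd = 0.1 × 125 = 12.50 L
CL = 0.693 × Vd / t½ = 0.693 × 12.50 / 49 = 0.1768 L/h
D = CL × Css × τ / F = 0.1768 × 22 × 12 / 0.68 = 68.64 mg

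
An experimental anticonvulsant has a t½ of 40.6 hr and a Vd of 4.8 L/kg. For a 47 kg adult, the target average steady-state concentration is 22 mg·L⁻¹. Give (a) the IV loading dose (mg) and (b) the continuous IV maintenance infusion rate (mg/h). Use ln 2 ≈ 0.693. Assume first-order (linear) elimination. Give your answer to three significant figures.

Vd = 4.8 L/kg × 47 kg = 225.6 L
LD = Vd × C = 225.6 × 22 = 4963 mg
CL = 0.693 × Vd / t½ = 0.693 × 225.6 / 40.6 = 3.851 L/h
Infusion rate = CL × Css = 3.851 × 22 = 84.72 mg/h

(a) 4960 mg; (b) 84.7 mg/h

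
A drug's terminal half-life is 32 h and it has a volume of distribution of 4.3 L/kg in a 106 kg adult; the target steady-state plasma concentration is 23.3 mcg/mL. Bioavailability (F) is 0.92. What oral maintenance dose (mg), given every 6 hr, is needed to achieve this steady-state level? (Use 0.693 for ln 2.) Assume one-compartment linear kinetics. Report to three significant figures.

1500 mg

Vd = 4.3 L/kg × 106 kg = 455.8 L
CL = 0.693 × Vd / t½ = 0.693 × 455.8 / 32 = 9.871 L/h
D = CL × Css × τ / F = 9.871 × 23.3 × 6 / 0.92 = 1500 mg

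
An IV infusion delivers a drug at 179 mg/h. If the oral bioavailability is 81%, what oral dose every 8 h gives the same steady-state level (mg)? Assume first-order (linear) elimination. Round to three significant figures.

To maintain the same Css, the systemic dosing rate must be unchanged: F·D/τ = infusion rate.
D = rate × τ / F = 179 × 8 / 0.81 = 1768 mg

1770 mg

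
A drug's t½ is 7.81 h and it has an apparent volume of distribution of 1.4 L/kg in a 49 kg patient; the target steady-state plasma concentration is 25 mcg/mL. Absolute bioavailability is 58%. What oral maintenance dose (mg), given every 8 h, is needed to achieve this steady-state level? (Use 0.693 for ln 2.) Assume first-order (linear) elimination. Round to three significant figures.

2100 mg

Vd(total) = 49 kg × 1.4 L/kg = 68.60 L
k = 0.693/7.81 = 0.08873 h⁻¹, so CL = k·Vd = 0.08873 × 68.60 = 6.087 L/h
D = CL × Css × τ / F = 6.087 × 25 × 8 / 0.58 = 2099 mg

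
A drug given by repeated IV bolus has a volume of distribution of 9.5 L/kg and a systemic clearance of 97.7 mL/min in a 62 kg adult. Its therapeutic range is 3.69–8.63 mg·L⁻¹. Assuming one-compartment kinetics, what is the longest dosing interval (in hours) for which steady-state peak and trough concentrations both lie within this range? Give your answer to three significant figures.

Total Vd = 9.5 × 62 = 589.0 L
CL = 97.7 mL/min × 60/1000 = 5.862 L/h
k = CL / Vd = 5.862 / 589.0 = 0.009952 h⁻¹
Between IV bolus doses, concentration decays as C = C₀·e^(−kτ), so C_peak/C_trough = e^(kτ).
τ_max = ln(C_peak/C_trough) / k = ln(8.63/3.69) / 0.009952 = 0.8496 / 0.009952 = 85.37 h

85.4 h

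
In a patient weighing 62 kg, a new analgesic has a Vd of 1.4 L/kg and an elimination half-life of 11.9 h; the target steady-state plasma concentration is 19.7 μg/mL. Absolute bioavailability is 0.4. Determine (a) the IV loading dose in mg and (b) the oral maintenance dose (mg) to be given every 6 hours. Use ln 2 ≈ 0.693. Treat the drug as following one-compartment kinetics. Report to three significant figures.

Vd = 1.4 L/kg × 62 kg = 86.80 L
LD = Vd × C = 86.80 × 19.7 = 1710 mg
CL = 0.693 × Vd / t½ = 0.693 × 86.80 / 11.9 = 5.055 L/h
D = CL × Css × τ / F = 5.055 × 19.7 × 6 / 0.4 = 1494 mg

(a) 1710 mg; (b) 1490 mg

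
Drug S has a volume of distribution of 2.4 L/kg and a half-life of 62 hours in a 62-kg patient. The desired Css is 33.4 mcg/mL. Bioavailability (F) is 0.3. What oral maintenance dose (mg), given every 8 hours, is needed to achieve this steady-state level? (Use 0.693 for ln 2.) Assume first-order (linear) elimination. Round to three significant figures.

Vd(total) = 62 kg × 2.4 L/kg = 148.8 L
k = 0.693/62 = 0.01118 h⁻¹, so CL = k·Vd = 0.01118 × 148.8 = 1.664 L/h
D = CL × Css × τ / F = 1.664 × 33.4 × 8 / 0.3 = 1482 mg

1480 mg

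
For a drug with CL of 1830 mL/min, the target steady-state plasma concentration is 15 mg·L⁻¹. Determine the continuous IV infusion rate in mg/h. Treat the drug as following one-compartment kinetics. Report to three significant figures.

CL = 1830 mL/min × 60/1000 = 109.8 L/h
At steady state, infusion rate equals elimination rate: rate in = CL × Css.
Infusion rate = CL · Css = 109.8 L/h × 15 mg/L = 1647 mg/h

1650 mg/h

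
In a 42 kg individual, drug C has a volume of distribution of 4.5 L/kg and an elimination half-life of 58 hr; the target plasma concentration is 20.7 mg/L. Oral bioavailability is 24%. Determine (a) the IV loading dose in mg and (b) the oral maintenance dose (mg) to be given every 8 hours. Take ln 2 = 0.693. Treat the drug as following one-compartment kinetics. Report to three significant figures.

Vd = 4.5 L/kg × 42 kg = 189.0 L
LD = Vd × C = 189.0 × 20.7 = 3912 mg
CL = 0.693 × Vd / t½ = 0.693 × 189.0 / 58 = 2.258 L/h
D = CL × Css × τ / F = 2.258 × 20.7 × 8 / 0.24 = 1558 mg

(a) 3910 mg; (b) 1560 mg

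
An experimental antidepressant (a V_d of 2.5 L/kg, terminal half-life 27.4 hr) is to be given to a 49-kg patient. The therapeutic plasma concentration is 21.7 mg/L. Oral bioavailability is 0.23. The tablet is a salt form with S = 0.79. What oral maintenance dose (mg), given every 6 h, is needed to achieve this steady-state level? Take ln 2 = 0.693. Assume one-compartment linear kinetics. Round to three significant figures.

Total Vd = 2.5 × 49 = 122.5 L
CL = ln 2 · Vd / t½ = 0.693 × 122.5 / 27.4 = 3.098 L/h
D = CL × Css × τ / F / S = 3.098 × 21.7 × 6 / 0.23 / 0.79 = 2220 mg

2220 mg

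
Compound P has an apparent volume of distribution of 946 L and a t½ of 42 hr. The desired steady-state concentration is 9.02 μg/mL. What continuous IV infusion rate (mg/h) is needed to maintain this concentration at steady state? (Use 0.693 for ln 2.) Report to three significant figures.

CL = 0.693 × Vd / t½ = 0.693 × 946.0 / 42 = 15.61 L/h
Infusion rate = CL × Css = 15.61 × 9.02 = 140.8 mg/h

141 mg/h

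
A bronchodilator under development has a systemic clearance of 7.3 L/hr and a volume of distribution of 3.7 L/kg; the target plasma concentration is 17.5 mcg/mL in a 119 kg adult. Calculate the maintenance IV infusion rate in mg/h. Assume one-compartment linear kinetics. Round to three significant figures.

Rate = CL × Css = 7.300 × 17.5 = 127.8 mg/h

128 mg/h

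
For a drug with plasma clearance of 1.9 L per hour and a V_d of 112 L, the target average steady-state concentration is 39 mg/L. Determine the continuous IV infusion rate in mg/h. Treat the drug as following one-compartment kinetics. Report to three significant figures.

74.1 mg/h

At steady state, infusion rate equals elimination rate: rate in = CL × Css.
R₀ = 1.900 × 39 = 74.10 mg/h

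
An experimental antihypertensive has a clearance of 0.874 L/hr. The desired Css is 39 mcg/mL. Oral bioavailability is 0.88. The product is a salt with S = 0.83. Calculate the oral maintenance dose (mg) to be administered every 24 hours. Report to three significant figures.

At steady state, dose per interval replaces the amount cleared in that interval: F·S·D/τ = CL·Css.
D = CL × Css × τ / F / S = 0.8740 × 39 × 24 / 0.88 / 0.83 = 1120 mg

1120 mg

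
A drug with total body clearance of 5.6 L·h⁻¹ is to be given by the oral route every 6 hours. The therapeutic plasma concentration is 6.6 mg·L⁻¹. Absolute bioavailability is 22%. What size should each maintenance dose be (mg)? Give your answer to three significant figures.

1010 mg

D = CL × Css × τ / F = 5.600 × 6.6 × 6 / 0.22 = 1008 mg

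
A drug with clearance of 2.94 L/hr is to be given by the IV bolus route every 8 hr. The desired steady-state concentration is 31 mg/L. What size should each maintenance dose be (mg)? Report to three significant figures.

729 mg

D = CL × Css × τ = 2.940 × 31 × 8 = 729.1 mg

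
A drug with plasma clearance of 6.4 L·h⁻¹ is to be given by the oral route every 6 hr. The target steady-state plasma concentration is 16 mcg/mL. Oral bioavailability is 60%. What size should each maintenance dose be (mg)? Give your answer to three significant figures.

D = CL × Css × τ / F = 6.400 × 16 × 6 / 0.6 = 1024 mg

1020 mg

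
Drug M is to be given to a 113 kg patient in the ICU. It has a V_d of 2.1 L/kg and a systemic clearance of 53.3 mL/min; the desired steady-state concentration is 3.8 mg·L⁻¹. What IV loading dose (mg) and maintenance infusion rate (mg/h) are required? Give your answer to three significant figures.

Vd = 2.1 L/kg × 113 kg = 237.3 L
Loading: fill Vd to C_target → 237.3 L × 3.8 mg/L = 901.7 mg
CL = 53.3 mL/min × 60/1000 = 3.198 L/h
Maintenance: replace elimination → rate = CL × Css = 3.198 × 3.8 = 12.15 mg/h

(a) 902 mg; (b) 12.2 mg/h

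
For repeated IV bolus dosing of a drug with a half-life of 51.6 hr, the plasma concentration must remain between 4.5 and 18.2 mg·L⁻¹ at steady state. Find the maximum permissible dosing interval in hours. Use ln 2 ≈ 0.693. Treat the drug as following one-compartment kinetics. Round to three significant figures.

k = 0.693 / t½ = 0.693 / 51.6 = 0.01343 h⁻¹
Between IV bolus doses, concentration decays as C = C₀·e^(−kτ), so C_peak/C_trough = e^(kτ).
τ_max = ln(C_peak/C_trough) / k = ln(18.2/4.5) / 0.01343 = 1.397 / 0.01343 = 104.0 h

104 h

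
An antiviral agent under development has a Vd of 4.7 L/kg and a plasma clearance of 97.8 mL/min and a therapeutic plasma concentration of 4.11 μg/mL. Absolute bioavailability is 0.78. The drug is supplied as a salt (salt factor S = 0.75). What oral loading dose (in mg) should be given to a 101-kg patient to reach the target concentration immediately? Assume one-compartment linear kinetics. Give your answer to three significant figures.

Vd = 4.7 L/kg × 101 kg = 474.7 L
LD = Vd × C / F / S = 474.7 × 4.110 / 0.78 / 0.75 = 3335 mg

3340 mg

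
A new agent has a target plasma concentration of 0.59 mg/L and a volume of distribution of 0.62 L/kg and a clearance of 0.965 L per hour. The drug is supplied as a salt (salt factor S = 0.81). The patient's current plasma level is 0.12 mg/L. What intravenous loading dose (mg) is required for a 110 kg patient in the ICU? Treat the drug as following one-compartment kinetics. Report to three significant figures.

39.6 mg

Vd(total) = 110 kg × 0.62 L/kg = 68.20 L
Loading dose depends on Vd (not clearance): it fills the distribution volume.
Concentration deficit ΔC = 0.59 − 0.12 = 0.4700 mg/L
LD = Vd × ΔC / S = 68.20 × 0.4700 / 0.81 = 39.57 mg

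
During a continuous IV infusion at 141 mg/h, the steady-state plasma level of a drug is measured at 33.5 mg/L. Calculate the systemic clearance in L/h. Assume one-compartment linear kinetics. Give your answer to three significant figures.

4.21 L/h

At steady state, infusion rate = CL × Css, so CL = rate / Css.
CL = 141 / 33.5 = 4.209 L/h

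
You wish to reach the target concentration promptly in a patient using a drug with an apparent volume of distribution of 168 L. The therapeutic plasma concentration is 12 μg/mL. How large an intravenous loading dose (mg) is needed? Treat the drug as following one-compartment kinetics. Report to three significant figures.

LD = Vd × C = 168.0 × 12.00 = 2016 mg

2020 mg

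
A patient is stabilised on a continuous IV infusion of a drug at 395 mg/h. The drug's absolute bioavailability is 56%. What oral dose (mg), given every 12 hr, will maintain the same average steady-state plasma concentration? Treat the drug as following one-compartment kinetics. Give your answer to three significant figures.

To maintain the same Css, the systemic dosing rate must be unchanged: F·D/τ = infusion rate.
D = rate × τ / F = 395 × 12 / 0.56 = 8464 mg

8460 mg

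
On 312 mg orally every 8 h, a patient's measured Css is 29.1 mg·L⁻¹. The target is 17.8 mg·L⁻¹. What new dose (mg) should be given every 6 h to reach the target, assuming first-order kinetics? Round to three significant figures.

For first-order elimination, Css ∝ F·D/(CL·τ); F and CL are unchanged, so Css ∝ D/τ.
D₂ = D₁ × (Css,target / Css,current) × (τ₂/τ₁) = 312 × (17.8/29.1) × (6/8) = 143.1 mg

143 mg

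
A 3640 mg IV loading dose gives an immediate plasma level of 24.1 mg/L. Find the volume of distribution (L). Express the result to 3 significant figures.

151 L

Immediately after an IV bolus, C₀ = Dose / Vd, so Vd = Dose / C₀.
Vd = 3640 / 24.1 = 151.0 L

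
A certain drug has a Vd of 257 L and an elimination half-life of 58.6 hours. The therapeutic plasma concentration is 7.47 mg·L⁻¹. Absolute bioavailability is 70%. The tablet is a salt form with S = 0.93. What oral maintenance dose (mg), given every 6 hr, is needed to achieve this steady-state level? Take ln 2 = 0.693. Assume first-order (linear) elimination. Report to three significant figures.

CL = 0.693 × Vd / t½ = 0.693 × 257.0 / 58.6 = 3.039 L/h
D = CL × Css × τ / F / S = 3.039 × 7.47 × 6 / 0.7 / 0.93 = 209.2 mg

209 mg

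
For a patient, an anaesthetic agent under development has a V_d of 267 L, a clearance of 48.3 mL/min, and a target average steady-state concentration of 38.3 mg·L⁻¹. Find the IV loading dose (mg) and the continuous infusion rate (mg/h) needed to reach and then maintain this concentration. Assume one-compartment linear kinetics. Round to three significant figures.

LD = Vd · C_target = 267.0 × 38.3 = 10230 mg
CL = 48.3 mL/min = 48.3 × 0.06 = 2.898 L/h
Maintenance: replace elimination → rate = CL × Css = 2.898 × 38.3 = 111.0 mg/h

(a) 10200 mg; (b) 111 mg/h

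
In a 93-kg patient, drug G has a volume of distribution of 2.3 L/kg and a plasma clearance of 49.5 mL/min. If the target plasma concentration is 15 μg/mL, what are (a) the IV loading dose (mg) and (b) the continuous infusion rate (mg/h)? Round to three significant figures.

(a) 3210 mg; (b) 44.6 mg/h

Vd = 2.3 L/kg × 93 kg = 213.9 L
LD = Vd · C_target = 213.9 × 15 = 3209 mg
CL = 49.5 mL/min = 49.5 × 0.06 = 2.970 L/h
Maintenance: replace elimination → rate = CL × Css = 2.970 × 15 = 44.55 mg/h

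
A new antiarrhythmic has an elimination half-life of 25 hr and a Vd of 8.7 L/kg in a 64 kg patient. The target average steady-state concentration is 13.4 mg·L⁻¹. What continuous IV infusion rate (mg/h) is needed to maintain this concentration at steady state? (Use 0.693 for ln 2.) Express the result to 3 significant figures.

Vd = 8.7 L/kg × 64 kg = 556.8 L
CL = ln 2 · Vd / t½ = 0.693 × 556.8 / 25 = 15.43 L/h
Infusion rate = CL × Css = 15.43 × 13.4 = 206.8 mg/h

207 mg/h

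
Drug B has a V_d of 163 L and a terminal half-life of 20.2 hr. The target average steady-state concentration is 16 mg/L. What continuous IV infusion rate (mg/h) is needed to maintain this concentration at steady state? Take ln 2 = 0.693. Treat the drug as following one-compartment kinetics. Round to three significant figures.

k = 0.693/20.2 = 0.03431 h⁻¹, so CL = k·Vd = 0.03431 × 163.0 = 5.593 L/h
Infusion rate = CL × Css = 5.593 × 16 = 89.49 mg/h

89.5 mg/h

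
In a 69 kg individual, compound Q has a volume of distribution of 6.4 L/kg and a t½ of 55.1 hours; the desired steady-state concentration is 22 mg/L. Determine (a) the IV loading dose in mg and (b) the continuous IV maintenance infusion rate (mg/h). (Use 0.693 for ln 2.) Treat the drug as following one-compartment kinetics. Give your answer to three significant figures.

(a) 9720 mg; (b) 122 mg/h

Vd = 6.4 L/kg × 69 kg = 441.6 L
LD = Vd × C = 441.6 × 22 = 9715 mg
CL = 0.693 × Vd / t½ = 0.693 × 441.6 / 55.1 = 5.554 L/h
Infusion rate = CL × Css = 5.554 × 22 = 122.2 mg/h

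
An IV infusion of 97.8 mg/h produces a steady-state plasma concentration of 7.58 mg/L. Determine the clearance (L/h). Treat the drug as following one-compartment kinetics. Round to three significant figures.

12.9 L/h

At steady state, infusion rate = CL × Css, so CL = rate / Css.
CL = 97.8 / 7.58 = 12.90 L/h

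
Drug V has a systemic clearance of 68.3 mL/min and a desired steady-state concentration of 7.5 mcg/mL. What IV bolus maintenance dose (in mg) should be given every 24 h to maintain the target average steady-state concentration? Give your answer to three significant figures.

CL = 68.3 mL/min × 60/1000 = 4.098 L/h
D = CL × Css × τ = 4.098 × 7.5 × 24 = 737.6 mg

738 mg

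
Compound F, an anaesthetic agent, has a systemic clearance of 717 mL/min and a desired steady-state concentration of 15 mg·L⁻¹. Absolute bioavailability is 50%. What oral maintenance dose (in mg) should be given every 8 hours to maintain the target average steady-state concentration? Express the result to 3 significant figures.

CL = 717 mL/min × 60/1000 = 43.02 L/h
At steady state, dose per interval replaces the amount cleared in that interval: F·D/τ = CL·Css.
D = CL × Css × τ / F = 43.02 × 15 × 8 / 0.5 = 10320 mg

10300 mg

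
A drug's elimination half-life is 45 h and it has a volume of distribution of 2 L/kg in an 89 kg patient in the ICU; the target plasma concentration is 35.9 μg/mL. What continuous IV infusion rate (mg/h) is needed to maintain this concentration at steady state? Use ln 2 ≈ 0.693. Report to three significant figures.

Total Vd = 2 × 89 = 178.0 L
CL = 0.693 × Vd / t½ = 0.693 × 178.0 / 45 = 2.741 L/h
Infusion rate = CL × Css = 2.741 × 35.9 = 98.40 mg/h

98.4 mg/h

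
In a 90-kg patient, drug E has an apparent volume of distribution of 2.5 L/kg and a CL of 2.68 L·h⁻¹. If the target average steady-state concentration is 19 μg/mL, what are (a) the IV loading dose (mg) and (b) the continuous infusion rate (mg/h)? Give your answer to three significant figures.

(a) 4280 mg; (b) 50.9 mg/h

Vd(total) = 90 kg × 2.5 L/kg = 225.0 L
Loading: fill Vd to C_target → 225.0 L × 19 mg/L = 4275 mg
Maintenance infusion rate = CL × Css = 2.680 × 19 = 50.92 mg/h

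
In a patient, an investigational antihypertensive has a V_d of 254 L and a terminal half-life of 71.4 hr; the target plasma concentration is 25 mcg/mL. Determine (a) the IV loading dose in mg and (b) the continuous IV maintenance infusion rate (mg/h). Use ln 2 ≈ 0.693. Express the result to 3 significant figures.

LD = Vd × C = 254.0 × 25 = 6350 mg
CL = 0.693 × Vd / t½ = 0.693 × 254.0 / 71.4 = 2.465 L/h
Infusion rate = CL × Css = 2.465 × 25 = 61.63 mg/h

(a) 6350 mg; (b) 61.6 mg/h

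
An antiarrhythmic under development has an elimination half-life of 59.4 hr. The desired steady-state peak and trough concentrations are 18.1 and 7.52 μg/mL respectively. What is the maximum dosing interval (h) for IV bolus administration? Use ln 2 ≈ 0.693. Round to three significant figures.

75.3 h

k = 0.693 / t½ = 0.693 / 59.4 = 0.01167 h⁻¹
Between IV bolus doses, concentration decays as C = C₀·e^(−kτ), so C_peak/C_trough = e^(kτ).
τ_max = ln(C_peak/C_trough) / k = ln(18.1/7.52) / 0.01167 = 0.8783 / 0.01167 = 75.26 h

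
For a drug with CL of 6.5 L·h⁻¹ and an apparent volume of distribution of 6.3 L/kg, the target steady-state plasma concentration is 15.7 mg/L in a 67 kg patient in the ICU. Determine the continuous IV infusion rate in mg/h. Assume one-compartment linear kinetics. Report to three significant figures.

102 mg/h

At steady state, infusion rate equals elimination rate: rate in = CL × Css.
R₀ = 6.500 × 15.7 = 102.1 mg/h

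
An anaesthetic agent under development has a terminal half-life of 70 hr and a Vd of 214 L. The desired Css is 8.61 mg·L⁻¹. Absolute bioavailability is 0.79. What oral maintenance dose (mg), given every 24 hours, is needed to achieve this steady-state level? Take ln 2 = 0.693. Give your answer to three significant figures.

554 mg

k = 0.693/70 = 0.009900 h⁻¹, so CL = k·Vd = 0.009900 × 214.0 = 2.119 L/h
D = CL × Css × τ / F = 2.119 × 8.61 × 24 / 0.79 = 554.3 mg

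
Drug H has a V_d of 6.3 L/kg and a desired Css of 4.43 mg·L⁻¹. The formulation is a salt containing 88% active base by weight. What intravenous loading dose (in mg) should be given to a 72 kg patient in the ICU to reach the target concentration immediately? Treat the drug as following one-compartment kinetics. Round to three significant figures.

Total Vd = 6.3 × 72 = 453.6 L
LD = Vd × C / S = 453.6 × 4.430 / 0.88 = 2283 mg

2280 mg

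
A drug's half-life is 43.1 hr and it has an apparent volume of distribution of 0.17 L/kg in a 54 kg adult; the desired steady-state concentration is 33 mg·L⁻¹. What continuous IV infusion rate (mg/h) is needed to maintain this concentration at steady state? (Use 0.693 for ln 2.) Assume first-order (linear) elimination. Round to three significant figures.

4.87 mg/h

Vd = 0.17 L/kg × 54 kg = 9.180 L
CL = 0.693 × Vd / t½ = 0.693 × 9.180 / 43.1 = 0.1476 L/h
Infusion rate = CL × Css = 0.1476 × 33 = 4.871 mg/h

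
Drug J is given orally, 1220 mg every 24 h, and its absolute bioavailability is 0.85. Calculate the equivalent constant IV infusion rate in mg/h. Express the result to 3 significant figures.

Equivalent systemic input: infusion rate = F·D/τ.
Rate = 0.85 × 1220 / 24 = 43.21 mg/h

43.2 mg/h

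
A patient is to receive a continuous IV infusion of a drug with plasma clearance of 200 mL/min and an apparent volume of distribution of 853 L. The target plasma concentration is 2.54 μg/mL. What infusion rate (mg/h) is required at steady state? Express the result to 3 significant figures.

30.5 mg/h

Convert clearance: 200 mL/min × 60 min/h ÷ 1000 mL/L = 12.00 L/h
Rate = CL × Css = 12.00 × 2.54 = 30.48 mg/h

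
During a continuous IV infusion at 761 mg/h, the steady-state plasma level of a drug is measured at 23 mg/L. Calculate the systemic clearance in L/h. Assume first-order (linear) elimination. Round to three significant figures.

33.1 L/h

At steady state, infusion rate = CL × Css, so CL = rate / Css.
CL = 761 / 23 = 33.09 L/h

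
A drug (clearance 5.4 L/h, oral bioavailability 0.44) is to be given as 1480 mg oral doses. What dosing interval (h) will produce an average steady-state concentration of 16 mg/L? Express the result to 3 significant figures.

7.54 h

F·D/τ = CL·Css → τ = F·D / (CL·Css).
τ = 0.44 × 1480 / (5.4 × 16) = 7.537 h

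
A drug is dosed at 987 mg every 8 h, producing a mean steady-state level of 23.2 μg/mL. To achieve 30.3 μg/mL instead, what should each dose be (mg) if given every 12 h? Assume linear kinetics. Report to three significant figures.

For first-order elimination, Css ∝ F·D/(CL·τ); F and CL are unchanged, so Css ∝ D/τ.
D₂ = D₁ × (Css,target / Css,current) × (τ₂/τ₁) = 987 × (30.3/23.2) × (12/8) = 1934 mg

1930 mg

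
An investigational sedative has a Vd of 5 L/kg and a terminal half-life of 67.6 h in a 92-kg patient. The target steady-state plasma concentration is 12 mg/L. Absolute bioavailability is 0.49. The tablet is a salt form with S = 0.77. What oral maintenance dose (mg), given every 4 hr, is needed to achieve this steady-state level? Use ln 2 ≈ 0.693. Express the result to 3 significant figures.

600 mg

Vd(total) = 92 kg × 5 L/kg = 460.0 L
k = 0.693/67.6 = 0.01025 h⁻¹, so CL = k·Vd = 0.01025 × 460.0 = 4.715 L/h
D = CL × Css × τ / F / S = 4.715 × 12 × 4 / 0.49 / 0.77 = 599.8 mg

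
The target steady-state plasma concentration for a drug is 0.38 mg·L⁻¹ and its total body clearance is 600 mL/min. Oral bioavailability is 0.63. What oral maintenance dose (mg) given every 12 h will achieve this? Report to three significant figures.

261 mg

Convert clearance: 600 mL/min × 60 min/h ÷ 1000 mL/L = 36.00 L/h
At steady state, dose per interval replaces the amount cleared in that interval: F·D/τ = CL·Css.
D = CL × Css × τ / F = 36.00 × 0.38 × 12 / 0.63 = 260.6 mg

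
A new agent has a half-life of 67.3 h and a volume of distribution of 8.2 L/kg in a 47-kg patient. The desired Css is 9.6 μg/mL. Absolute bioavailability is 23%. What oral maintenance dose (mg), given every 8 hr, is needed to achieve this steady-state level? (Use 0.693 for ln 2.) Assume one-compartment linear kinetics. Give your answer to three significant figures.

1330 mg

Vd = 8.2 L/kg × 47 kg = 385.4 L
CL = 0.693 × Vd / t½ = 0.693 × 385.4 / 67.3 = 3.969 L/h
D = CL × Css × τ / F = 3.969 × 9.6 × 8 / 0.23 = 1325 mg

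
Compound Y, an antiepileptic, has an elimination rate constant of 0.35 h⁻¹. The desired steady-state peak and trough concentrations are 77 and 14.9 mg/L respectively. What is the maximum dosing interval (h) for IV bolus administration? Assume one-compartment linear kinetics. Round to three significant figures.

4.69 h

Between IV bolus doses, concentration decays as C = C₀·e^(−kτ), so C_peak/C_trough = e^(kτ).
τ_max = ln(C_peak/C_trough) / k = ln(77/14.9) / 0.3500 = 1.642 / 0.3500 = 4.691 h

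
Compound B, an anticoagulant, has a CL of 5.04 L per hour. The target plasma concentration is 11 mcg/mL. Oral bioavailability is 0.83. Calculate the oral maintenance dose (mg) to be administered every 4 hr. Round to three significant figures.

267 mg

At steady state, dose per interval replaces the amount cleared in that interval: F·D/τ = CL·Css.
D = CL × Css × τ / F = 5.040 × 11 × 4 / 0.83 = 267.2 mg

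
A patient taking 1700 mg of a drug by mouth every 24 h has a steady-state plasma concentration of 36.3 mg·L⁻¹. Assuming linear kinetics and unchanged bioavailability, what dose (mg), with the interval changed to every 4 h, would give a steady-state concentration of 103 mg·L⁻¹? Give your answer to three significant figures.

With linear kinetics, Css is proportional to dose rate (D/τ) at fixed clearance.
D₂ = D₁ × (Css,target / Css,current) × (τ₂/τ₁) = 1700 × (103/36.3) × (4/24) = 803.9 mg

804 mg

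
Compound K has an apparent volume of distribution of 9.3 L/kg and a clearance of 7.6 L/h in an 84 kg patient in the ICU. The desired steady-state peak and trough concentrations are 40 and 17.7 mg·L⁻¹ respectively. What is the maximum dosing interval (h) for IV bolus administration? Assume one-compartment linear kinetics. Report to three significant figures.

Total Vd = 9.3 × 84 = 781.2 L
k = CL / Vd = 7.600 / 781.2 = 0.009729 h⁻¹
Between IV bolus doses, concentration decays as C = C₀·e^(−kτ), so C_peak/C_trough = e^(kτ).
τ_max = ln(C_peak/C_trough) / k = ln(40/17.7) / 0.009729 = 0.8153 / 0.009729 = 83.80 h

83.8 h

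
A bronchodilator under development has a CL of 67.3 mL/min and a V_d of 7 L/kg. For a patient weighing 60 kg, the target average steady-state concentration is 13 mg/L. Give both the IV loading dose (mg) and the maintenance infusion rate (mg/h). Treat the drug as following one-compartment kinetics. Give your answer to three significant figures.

(a) 5460 mg; (b) 52.5 mg/h

Vd(total) = 60 kg × 7 L/kg = 420.0 L
Loading: fill Vd to C_target → 420.0 L × 13 mg/L = 5460 mg
Convert clearance: 67.3 mL/min × 60 min/h ÷ 1000 mL/L = 4.038 L/h
Infusion rate = 4.038 L/h × 13 mg/L = 52.49 mg/h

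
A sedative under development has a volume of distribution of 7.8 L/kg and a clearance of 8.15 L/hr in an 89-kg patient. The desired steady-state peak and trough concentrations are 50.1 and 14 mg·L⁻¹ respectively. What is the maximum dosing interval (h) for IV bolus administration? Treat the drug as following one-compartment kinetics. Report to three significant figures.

109 h

Vd(total) = 89 kg × 7.8 L/kg = 694.2 L
k = CL / Vd = 8.150 / 694.2 = 0.01174 h⁻¹
Between IV bolus doses, concentration decays as C = C₀·e^(−kτ), so C_peak/C_trough = e^(kτ).
τ_max = ln(C_peak/C_trough) / k = ln(50.1/14) / 0.01174 = 1.275 / 0.01174 = 108.6 h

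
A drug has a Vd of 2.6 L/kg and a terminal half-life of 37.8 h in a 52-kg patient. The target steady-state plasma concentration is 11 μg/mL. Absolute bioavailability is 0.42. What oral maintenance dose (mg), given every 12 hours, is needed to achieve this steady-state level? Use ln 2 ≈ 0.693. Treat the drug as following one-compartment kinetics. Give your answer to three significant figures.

Vd(total) = 52 kg × 2.6 L/kg = 135.2 L
k = 0.693/37.8 = 0.01833 h⁻¹, so CL = k·Vd = 0.01833 × 135.2 = 2.478 L/h
D = CL × Css × τ / F = 2.478 × 11 × 12 / 0.42 = 778.8 mg

779 mg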